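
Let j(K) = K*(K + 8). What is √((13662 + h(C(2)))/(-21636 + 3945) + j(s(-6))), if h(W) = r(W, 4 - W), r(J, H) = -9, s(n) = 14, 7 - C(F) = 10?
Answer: 5*√427349693/5897 ≈ 17.528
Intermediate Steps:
C(F) = -3 (C(F) = 7 - 1*10 = 7 - 10 = -3)
h(W) = -9
j(K) = K*(8 + K)
√((13662 + h(C(2)))/(-21636 + 3945) + j(s(-6))) = √((13662 - 9)/(-21636 + 3945) + 14*(8 + 14)) = √(13653/(-17691) + 14*22) = √(13653*(-1/17691) + 308) = √(-4551/5897 + 308) = √(1811725/5897) = 5*√427349693/5897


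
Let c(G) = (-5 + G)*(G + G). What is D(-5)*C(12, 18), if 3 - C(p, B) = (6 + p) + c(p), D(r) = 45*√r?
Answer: -8235*I*√5 ≈ -18414.0*I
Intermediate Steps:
c(G) = 2*G*(-5 + G) (c(G) = (-5 + G)*(2*G) = 2*G*(-5 + G))
C(p, B) = -3 - p - 2*p*(-5 + p) (C(p, B) = 3 - ((6 + p) + 2*p*(-5 + p)) = 3 - (6 + p + 2*p*(-5 + p)) = 3 + (-6 - p - 2*p*(-5 + p)) = -3 - p - 2*p*(-5 + p))
D(-5)*C(12, 18) = (45*√(-5))*(-3 - 2*12² + 9*12) = (45*(I*√5))*(-3 - 2*144 + 108) = (45*I*√5)*(-3 - 288 + 108) = (45*I*√5)*(-183) = -8235*I*√5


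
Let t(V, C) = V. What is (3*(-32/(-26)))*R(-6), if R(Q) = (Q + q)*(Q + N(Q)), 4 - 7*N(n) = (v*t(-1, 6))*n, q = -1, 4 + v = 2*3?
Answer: 2400/13 ≈ 184.62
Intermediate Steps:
v = 2 (v = -4 + 2*3 = -4 + 6 = 2)
N(n) = 4/7 + 2*n/7 (N(n) = 4/7 - 2*(-1)*n/7 = 4/7 - (-2)*n/7 = 4/7 + 2*n/7)
R(Q) = (-1 + Q)*(4/7 + 9*Q/7) (R(Q) = (Q - 1)*(Q + (4/7 + 2*Q/7)) = (-1 + Q)*(4/7 + 9*Q/7))
(3*(-32/(-26)))*R(-6) = (3*(-32/(-26)))*(-4/7 - 5/7*(-6) + (9/7)*(-6)²) = (3*(-32*(-1/26)))*(-4/7 + 30/7 + (9/7)*36) = (3*(16/13))*(-4/7 + 30/7 + 324/7) = (48/13)*50 = 2400/13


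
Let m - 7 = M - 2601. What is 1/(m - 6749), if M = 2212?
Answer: -1/7131 ≈ -0.00014023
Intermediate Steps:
m = -382 (m = 7 + (2212 - 2601) = 7 - 389 = -382)
1/(m - 6749) = 1/(-382 - 6749) = 1/(-7131) = -1/7131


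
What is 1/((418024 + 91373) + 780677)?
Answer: 1/1290074 ≈ 7.7515e-7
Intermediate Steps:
1/((418024 + 91373) + 780677) = 1/(509397 + 780677) = 1/1290074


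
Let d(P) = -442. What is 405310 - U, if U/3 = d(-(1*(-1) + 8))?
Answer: 406636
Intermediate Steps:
U = -1326 (U = 3*(-442) = -1326)
405310 - U = 405310 - 1*(-1326) = 405310 + 1326 = 406636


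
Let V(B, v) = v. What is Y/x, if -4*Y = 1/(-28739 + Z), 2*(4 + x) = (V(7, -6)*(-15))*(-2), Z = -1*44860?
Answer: -1/27673224 ≈ -3.6136e-8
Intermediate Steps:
Z = -44860
x = -94 (x = -4 + (-6*(-15)*(-2))/2 = -4 + (90*(-2))/2 = -4 + (1/2)*(-180) = -4 - 90 = -94)
Y = 1/294396 (Y = -1/(4*(-28739 - 44860)) = -1/4/(-73599) = -1/4*(-1/73599) = 1/294396 ≈ 3.3968e-6)
Y/x = (1/294396)/(-94) = (1/294396)*(-1/94) = -1/27673224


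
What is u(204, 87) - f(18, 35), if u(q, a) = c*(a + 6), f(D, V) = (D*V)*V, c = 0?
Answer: -22050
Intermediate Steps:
f(D, V) = D*V**2
u(q, a) = 0 (u(q, a) = 0*(a + 6) = 0*(6 + a) = 0)
u(204, 87) - f(18, 35) = 0 - 18*35**2 = 0 - 18*1225 = 0 - 1*22050 = 0 - 22050 = -22050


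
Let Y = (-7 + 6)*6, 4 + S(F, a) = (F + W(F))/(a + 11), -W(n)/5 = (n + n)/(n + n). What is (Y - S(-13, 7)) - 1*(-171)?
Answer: 170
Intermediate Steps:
W(n) = -5 (W(n) = -5*(n + n)/(n + n) = -5*2*n/(2*n) = -5*2*n*1/(2*n) = -5*1 = -5)
S(F, a) = -4 + (-5 + F)/(11 + a) (S(F, a) = -4 + (F - 5)/(a + 11) = -4 + (-5 + F)/(11 + a))
Y = -6 (Y = -1*6 = -6)
(Y - S(-13, 7)) - 1*(-171) = (-6 - (-49 - 13 - 4*7)/(11 + 7)) - 1*(-171) = (-6 - (-49 - 13 - 28)/18) + 171 = (-6 - (-90)/18) + 171 = (-6 - 1*(-5)) + 171 = (-6 + 5) + 171 = -1 + 171 = 170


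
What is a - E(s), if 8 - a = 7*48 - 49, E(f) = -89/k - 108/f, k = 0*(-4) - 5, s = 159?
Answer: -78472/265 ≈ -296.12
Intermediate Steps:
k = -5 (k = 0 - 5 = -5)
E(f) = 89/5 - 108/f (E(f) = -89/(-5) - 108/f = -89*(-1/5) - 108/f = 89/5 - 108/f)
a = -279 (a = 8 - (7*48 - 49) = 8 - (336 - 49) = 8 - 1*287 = 8 - 287 = -279)
a - E(s) = -279 - (89/5 - 108/159) = -279 - (89/5 - 108*1/159) = -279 - (89/5 - 36/53) = -279 - 1*4537/265 = -279 - 4537/265 = -78472/265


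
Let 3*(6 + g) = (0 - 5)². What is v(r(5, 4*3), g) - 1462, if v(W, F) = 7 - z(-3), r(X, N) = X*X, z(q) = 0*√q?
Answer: -1455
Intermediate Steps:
z(q) = 0
g = 7/3 (g = -6 + (0 - 5)²/3 = -6 + (⅓)*(-5)² = -6 + (⅓)*25 = -6 + 25/3 = 7/3 ≈ 2.3333)
r(X, N) = X²
v(W, F) = 7 (v(W, F) = 7 - 1*0 = 7 + 0 = 7)
v(r(5, 4*3), g) - 1462 = 7 - 1462 = -1455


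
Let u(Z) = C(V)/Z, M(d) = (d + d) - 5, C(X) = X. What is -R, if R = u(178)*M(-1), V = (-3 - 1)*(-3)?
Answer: 42/89 ≈ 0.47191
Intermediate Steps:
V = 12 (V = -4*(-3) = 12)
M(d) = -5 + 2*d (M(d) = 2*d - 5 = -5 + 2*d)
u(Z) = 12/Z
R = -42/89 (R = (12/178)*(-5 + 2*(-1)) = (12*(1/178))*(-5 - 2) = (6/89)*(-7) = -42/89 ≈ -0.47191)
-R = -1*(-42/89) = 42/89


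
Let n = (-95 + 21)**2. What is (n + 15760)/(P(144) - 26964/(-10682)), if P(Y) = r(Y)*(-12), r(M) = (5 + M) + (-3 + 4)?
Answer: -8101534/685737 ≈ -11.814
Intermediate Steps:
r(M) = 6 + M (r(M) = (5 + M) + 1 = 6 + M)
n = 5476 (n = (-74)**2 = 5476)
P(Y) = -72 - 12*Y (P(Y) = (6 + Y)*(-12) = -72 - 12*Y)
(n + 15760)/(P(144) - 26964/(-10682)) = (5476 + 15760)/((-72 - 12*144) - 26964/(-10682)) = 21236/((-72 - 1728) - 26964*(-1/10682)) = 21236/(-1800 + 1926/763) = 21236/(-1371474/763) = 21236*(-763/1371474) = -8101534/685737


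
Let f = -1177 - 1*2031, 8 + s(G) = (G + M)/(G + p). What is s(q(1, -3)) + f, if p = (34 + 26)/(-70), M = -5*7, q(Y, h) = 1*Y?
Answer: -3454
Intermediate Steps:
q(Y, h) = Y
M = -35
p = -6/7 (p = 60*(-1/70) = -6/7 ≈ -0.85714)
s(G) = -8 + (-35 + G)/(-6/7 + G) (s(G) = -8 + (G - 35)/(G - 6/7) = -8 + (-35 + G)/(-6/7 + G))
f = -3208 (f = -1177 - 2031 = -3208)
s(q(1, -3)) + f = (-197 - 49*1)/(-6 + 7*1) - 3208 = (-197 - 49)/(-6 + 7) - 3208 = -246/1 - 3208 = 1*(-246) - 3208 = -246 - 3208 = -3454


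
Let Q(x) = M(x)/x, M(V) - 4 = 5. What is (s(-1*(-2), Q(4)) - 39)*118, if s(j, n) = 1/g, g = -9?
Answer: -41536/9 ≈ -4615.1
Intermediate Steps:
M(V) = 9 (M(V) = 4 + 5 = 9)
Q(x) = 9/x
s(j, n) = -⅑ (s(j, n) = 1/(-9) = -⅑)
(s(-1*(-2), Q(4)) - 39)*118 = (-⅑ - 39)*118 = -352/9*118 = -41536/9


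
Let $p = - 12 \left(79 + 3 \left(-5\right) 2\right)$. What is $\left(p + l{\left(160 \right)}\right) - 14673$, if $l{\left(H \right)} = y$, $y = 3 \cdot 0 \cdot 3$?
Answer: $-15261$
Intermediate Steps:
$y = 0$ ($y = 0 \cdot 3 = 0$)
$l{\left(H \right)} = 0$
$p = -588$ ($p = - 12 \left(79 - 30\right) = \left(-12\right) 49 = -588$)
$\left(p + l{\left(160 \right)}\right) - 14673 = \left(-588 + 0\right) - 14673 = -588 - 14673 = -15261$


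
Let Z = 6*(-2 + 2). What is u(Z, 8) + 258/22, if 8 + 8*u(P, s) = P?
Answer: 118/11 ≈ 10.727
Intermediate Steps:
Z = 0 (Z = 6*0 = 0)
u(P, s) = -1 + P/8
u(Z, 8) + 258/22 = (-1 + (1/8)*0) + 258/22 = (-1 + 0) + 258*(1/22) = -1 + 129/11 = 118/11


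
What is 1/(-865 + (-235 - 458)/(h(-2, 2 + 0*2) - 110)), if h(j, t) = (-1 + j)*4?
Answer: -122/104837 ≈ -0.0011637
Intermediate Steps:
h(j, t) = -4 + 4*j
1/(-865 + (-235 - 458)/(h(-2, 2 + 0*2) - 110)) = 1/(-865 + (-235 - 458)/((-4 + 4*(-2)) - 110)) = 1/(-865 - 693/((-4 - 8) - 110)) = 1/(-865 - 693/(-12 - 110)) = 1/(-865 - 693/(-122)) = 1/(-865 - 693*(-1/122)) = 1/(-865 + 693/122) = 1/(-104837/122) = -122/104837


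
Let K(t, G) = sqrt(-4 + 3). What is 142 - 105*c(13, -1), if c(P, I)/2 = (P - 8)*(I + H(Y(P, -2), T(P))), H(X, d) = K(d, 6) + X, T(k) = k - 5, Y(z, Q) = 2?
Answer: -908 - 1050*I ≈ -908.0 - 1050.0*I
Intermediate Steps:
K(t, G) = I (K(t, G) = sqrt(-1) = I)
T(k) = -5 + k
H(X, d) = I + X
c(P, I) = 2*(-8 + P)*(2 + I + I) (c(P, I) = 2*((P - 8)*(I + (I + 2))) = 2*((-8 + P)*(I + (2 + I))) = 2*((-8 + P)*(2 + I + I)) = 2*(-8 + P)*(2 + I + I))
142 - 105*c(13, -1) = 142 - 105*(-32 - 16*I - 16*(-1) + 2*(-1)*13 + 2*13*(2 + I)) = 142 - 105*(-32 - 16*I + 16 - 26 + (52 + 26*I)) = 142 - 105*(10 + 10*I) = 142 + (-1050 - 1050*I) = -908 - 1050*I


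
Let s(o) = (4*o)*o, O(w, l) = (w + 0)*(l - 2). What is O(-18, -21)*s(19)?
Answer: 597816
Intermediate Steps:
O(w, l) = w*(-2 + l)
s(o) = 4*o**2
O(-18, -21)*s(19) = (-18*(-2 - 21))*(4*19**2) = (-18*(-23))*(4*361) = 414*1444 = 597816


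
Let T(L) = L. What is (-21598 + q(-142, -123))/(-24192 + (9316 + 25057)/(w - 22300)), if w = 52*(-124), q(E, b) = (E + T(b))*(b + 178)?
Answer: 1039901404/695505989 ≈ 1.4952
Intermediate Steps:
q(E, b) = (178 + b)*(E + b) (q(E, b) = (E + b)*(b + 178) = (E + b)*(178 + b) = (178 + b)*(E + b))
w = -6448
(-21598 + q(-142, -123))/(-24192 + (9316 + 25057)/(w - 22300)) = (-21598 + ((-123)² + 178*(-142) + 178*(-123) - 142*(-123)))/(-24192 + (9316 + 25057)/(-6448 - 22300)) = (-21598 + (15129 - 25276 - 21894 + 17466))/(-24192 + 34373/(-28748)) = (-21598 - 14575)/(-24192 + 34373*(-1/28748)) = -36173/(-24192 - 34373/28748) = -36173/(-695505989/28748) = -36173*(-28748/695505989) = 1039901404/695505989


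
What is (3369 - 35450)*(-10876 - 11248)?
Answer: 709760044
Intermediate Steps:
(3369 - 35450)*(-10876 - 11248) = -32081*(-22124) = 709760044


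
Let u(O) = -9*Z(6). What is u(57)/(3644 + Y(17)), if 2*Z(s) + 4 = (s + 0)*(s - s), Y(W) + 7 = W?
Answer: 1/203 ≈ 0.0049261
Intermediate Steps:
Y(W) = -7 + W
Z(s) = -2 (Z(s) = -2 + ((s + 0)*(s - s))/2 = -2 + (s*0)/2 = -2 + (½)*0 = -2 + 0 = -2)
u(O) = 18 (u(O) = -9*(-2) = 18)
u(57)/(3644 + Y(17)) = 18/(3644 + (-7 + 17)) = 18/(3644 + 10) = 18/3654 = 18*(1/3654) = 1/203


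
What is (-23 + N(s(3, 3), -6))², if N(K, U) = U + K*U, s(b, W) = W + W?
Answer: 4225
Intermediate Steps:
s(b, W) = 2*W
(-23 + N(s(3, 3), -6))² = (-23 - 6*(1 + 2*3))² = (-23 - 6*(1 + 6))² = (-23 - 6*7)² = (-23 - 42)² = (-65)² = 4225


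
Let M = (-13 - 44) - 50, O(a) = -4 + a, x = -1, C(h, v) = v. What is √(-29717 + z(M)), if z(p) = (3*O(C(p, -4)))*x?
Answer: I*√29693 ≈ 172.32*I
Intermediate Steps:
M = -107 (M = -57 - 50 = -107)
z(p) = 24 (z(p) = (3*(-4 - 4))*(-1) = (3*(-8))*(-1) = -24*(-1) = 24)
√(-29717 + z(M)) = √(-29717 + 24) = √(-29693) = I*√29693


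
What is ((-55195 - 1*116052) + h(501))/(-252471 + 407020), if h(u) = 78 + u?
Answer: -170668/154549 ≈ -1.1043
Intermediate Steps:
((-55195 - 1*116052) + h(501))/(-252471 + 407020) = ((-55195 - 1*116052) + (78 + 501))/(-252471 + 407020) = ((-55195 - 116052) + 579)/154549 = (-171247 + 579)*(1/154549) = -170668*1/154549 = -170668/154549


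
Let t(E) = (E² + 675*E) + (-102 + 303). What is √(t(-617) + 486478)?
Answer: √450893 ≈ 671.49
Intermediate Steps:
t(E) = 201 + E² + 675*E (t(E) = (E² + 675*E) + 201 = 201 + E² + 675*E)
√(t(-617) + 486478) = √((201 + (-617)² + 675*(-617)) + 486478) = √((201 + 380689 - 416475) + 486478) = √(-35585 + 486478) = √450893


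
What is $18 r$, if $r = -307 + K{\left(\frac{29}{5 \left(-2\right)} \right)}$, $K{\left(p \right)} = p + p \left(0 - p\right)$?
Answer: $- \frac{286479}{50} \approx -5729.6$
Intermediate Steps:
$K{\left(p \right)} = p - p^{2}$ ($K{\left(p \right)} = p + p \left(- p\right) = p - p^{2}$)
$r = - \frac{31831}{100}$ ($r = -307 + \frac{29}{5 \left(-2\right)} \left(1 - \frac{29}{5 \left(-2\right)}\right) = -307 + \frac{29}{-10} \left(1 - \frac{29}{-10}\right) = -307 + 29 \left(- \frac{1}{10}\right) \left(1 - 29 \left(- \frac{1}{10}\right)\right) = -307 - \frac{29 \left(1 - - \frac{29}{10}\right)}{10} = -307 - \frac{29 \left(1 + \frac{29}{10}\right)}{10} = -307 - \frac{1131}{100} = - \frac{31831}{100} \approx -318.31$)
$18 r = 18 \left(- \frac{31831}{100}\right) = - \frac{286479}{50}$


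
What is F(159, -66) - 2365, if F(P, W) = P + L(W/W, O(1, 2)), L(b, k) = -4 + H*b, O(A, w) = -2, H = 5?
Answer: -2205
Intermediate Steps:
L(b, k) = -4 + 5*b
F(P, W) = 1 + P (F(P, W) = P + (-4 + 5*(W/W)) = P + (-4 + 5*1) = P + (-4 + 5) = P + 1 = 1 + P)
F(159, -66) - 2365 = (1 + 159) - 2365 = 160 - 2365 = -2205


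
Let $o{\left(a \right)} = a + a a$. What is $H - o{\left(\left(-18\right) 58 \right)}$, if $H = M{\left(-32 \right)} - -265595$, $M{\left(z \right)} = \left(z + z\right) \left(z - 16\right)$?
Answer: $-820225$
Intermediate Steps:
$o{\left(a \right)} = a + a^{2}$
$M{\left(z \right)} = 2 z \left(-16 + z\right)$
$H = 268667$ ($H = 2 \left(-32\right) \left(-16 - 32\right) - -265595 = 2 \left(-32\right) \left(-48\right) + 265595 = 3072 + 265595 = 268667$)
$H - o{\left(\left(-18\right) 58 \right)} = 268667 - \left(-18\right) 58 \left(1 - 1044\right) = 268667 - - 1044 \left(1 - 1044\right) = 268667 - \left(-1044\right) \left(-1043\right) = 268667 - 1088892 = -820225$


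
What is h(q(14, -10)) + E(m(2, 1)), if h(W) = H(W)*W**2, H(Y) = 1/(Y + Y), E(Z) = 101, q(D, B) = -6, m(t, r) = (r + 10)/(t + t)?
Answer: 98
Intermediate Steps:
m(t, r) = (10 + r)/(2*t) (m(t, r) = (10 + r)/((2*t)) = (10 + r)*(1/(2*t)) = (10 + r)/(2*t))
H(Y) = 1/(2*Y)
h(W) = W/2 (h(W) = (1/(2*W))*W**2 = W/2)
h(q(14, -10)) + E(m(2, 1)) = (1/2)*(-6) + 101 = -3 + 101 = 98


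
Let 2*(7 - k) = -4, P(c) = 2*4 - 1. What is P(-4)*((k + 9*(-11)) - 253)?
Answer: -2401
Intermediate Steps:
P(c) = 7 (P(c) = 8 - 1 = 7)
k = 9 (k = 7 - 1/2*(-4) = 7 + 2 = 9)
P(-4)*((k + 9*(-11)) - 253) = 7*((9 + 9*(-11)) - 253) = 7*((9 - 99) - 253) = 7*(-90 - 253) = 7*(-343) = -2401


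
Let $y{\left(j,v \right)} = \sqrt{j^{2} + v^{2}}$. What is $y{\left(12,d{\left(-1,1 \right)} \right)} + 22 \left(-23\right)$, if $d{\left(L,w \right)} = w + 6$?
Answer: $-506 + \sqrt{193} \approx -492.11$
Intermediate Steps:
$d{\left(L,w \right)} = 6 + w$
$y{\left(12,d{\left(-1,1 \right)} \right)} + 22 \left(-23\right) = \sqrt{12^{2} + \left(6 + 1\right)^{2}} + 22 \left(-23\right) = \sqrt{144 + 7^{2}} - 506 = \sqrt{144 + 49} - 506 = \sqrt{193} - 506 = -506 + \sqrt{193}$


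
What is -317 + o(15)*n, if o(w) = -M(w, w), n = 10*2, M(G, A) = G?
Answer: -617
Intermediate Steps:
n = 20
o(w) = -w
-317 + o(15)*n = -317 - 1*15*20 = -317 - 15*20 = -317 - 300 = -617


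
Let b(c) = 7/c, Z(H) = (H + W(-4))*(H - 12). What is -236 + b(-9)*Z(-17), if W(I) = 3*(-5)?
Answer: -8620/9 ≈ -957.78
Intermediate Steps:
W(I) = -15
Z(H) = (-15 + H)*(-12 + H) (Z(H) = (H - 15)*(H - 12) = (-15 + H)*(-12 + H))
-236 + b(-9)*Z(-17) = -236 + (7/(-9))*(180 + (-17)² - 27*(-17)) = -236 + (7*(-⅑))*(180 + 289 + 459) = -236 - 7/9*928 = -236 - 6496/9 = -8620/9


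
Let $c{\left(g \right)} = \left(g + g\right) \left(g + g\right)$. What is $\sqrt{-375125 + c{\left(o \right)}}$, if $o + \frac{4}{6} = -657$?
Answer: $\frac{\sqrt{12194791}}{3} \approx 1164.0$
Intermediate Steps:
$o = - \frac{1973}{3}$ ($o = - \frac{2}{3} - 657 = - \frac{1973}{3} \approx -657.67$)
$c{\left(g \right)} = 4 g^{2}$ ($c{\left(g \right)} = 2 g 2 g = 4 g^{2}$)
$\sqrt{-375125 + c{\left(o \right)}} = \sqrt{-375125 + 4 \left(- \frac{1973}{3}\right)^{2}} = \sqrt{-375125 + 4 \cdot \frac{3892729}{9}} = \sqrt{-375125 + \frac{15570916}{9}} = \sqrt{\frac{12194791}{9}} = \frac{\sqrt{12194791}}{3}$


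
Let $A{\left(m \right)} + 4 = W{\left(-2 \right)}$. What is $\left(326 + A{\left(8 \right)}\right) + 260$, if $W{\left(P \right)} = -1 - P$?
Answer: $583$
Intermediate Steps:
$A{\left(m \right)} = -3$ ($A{\left(m \right)} = -4 - -1 = -4 + \left(-1 + 2\right) = -4 + 1 = -3$)
$\left(326 + A{\left(8 \right)}\right) + 260 = \left(326 - 3\right) + 260 = 323 + 260 = 583$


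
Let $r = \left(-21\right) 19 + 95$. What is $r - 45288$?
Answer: $-45592$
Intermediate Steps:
$r = -304$ ($r = -399 + 95 = -304$)
$r - 45288 = -304 - 45288 = -45592$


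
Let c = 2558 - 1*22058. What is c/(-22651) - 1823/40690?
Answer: 752162227/921669190 ≈ 0.81609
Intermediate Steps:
c = -19500 (c = 2558 - 22058 = -19500)
c/(-22651) - 1823/40690 = -19500/(-22651) - 1823/40690 = -19500*(-1/22651) - 1823*1/40690 = 19500/22651 - 1823/40690 = 752162227/921669190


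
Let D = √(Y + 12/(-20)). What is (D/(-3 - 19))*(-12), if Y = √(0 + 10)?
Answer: 6*√(-15 + 25*√10)/55 ≈ 0.87312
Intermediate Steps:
Y = √10 ≈ 3.1623
D = √(-⅗ + √10) (D = √(√10 + 12/(-20)) = √(√10 + 12*(-1/20)) = √(√10 - ⅗) = √(-⅗ + √10) ≈ 1.6007)
(D/(-3 - 19))*(-12) = ((√(-15 + 25*√10)/5)/(-3 - 19))*(-12) = ((√(-15 + 25*√10)/5)/(-22))*(-12) = ((√(-15 + 25*√10)/5)*(-1/22))*(-12) = -√(-15 + 25*√10)/110*(-12) = 6*√(-15 + 25*√10)/55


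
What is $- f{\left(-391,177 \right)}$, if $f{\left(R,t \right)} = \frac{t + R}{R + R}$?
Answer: $- \frac{107}{391} \approx -0.27366$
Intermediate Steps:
$f{\left(R,t \right)} = \frac{R + t}{2 R}$
$- f{\left(-391,177 \right)} = - \frac{-391 + 177}{2 \left(-391\right)} = - \frac{\left(-1\right) \left(-214\right)}{2 \cdot 391} = \left(-1\right) \frac{107}{391} = - \frac{107}{391}$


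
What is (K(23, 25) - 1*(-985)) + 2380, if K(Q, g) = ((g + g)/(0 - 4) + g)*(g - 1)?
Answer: 3665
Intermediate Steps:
K(Q, g) = g*(-1 + g)/2 (K(Q, g) = ((2*g)/(-4) + g)*(-1 + g) = ((2*g)*(-1/4) + g)*(-1 + g) = (-g/2 + g)*(-1 + g) = (g/2)*(-1 + g) = g*(-1 + g)/2)
(K(23, 25) - 1*(-985)) + 2380 = ((1/2)*25*(-1 + 25) - 1*(-985)) + 2380 = ((1/2)*25*24 + 985) + 2380 = (300 + 985) + 2380 = 1285 + 2380 = 3665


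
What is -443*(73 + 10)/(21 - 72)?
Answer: 36769/51 ≈ 720.96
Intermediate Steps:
-443*(73 + 10)/(21 - 72) = -36769/(-51) = -36769*(-1)/51 = -443*(-83/51) = 36769/51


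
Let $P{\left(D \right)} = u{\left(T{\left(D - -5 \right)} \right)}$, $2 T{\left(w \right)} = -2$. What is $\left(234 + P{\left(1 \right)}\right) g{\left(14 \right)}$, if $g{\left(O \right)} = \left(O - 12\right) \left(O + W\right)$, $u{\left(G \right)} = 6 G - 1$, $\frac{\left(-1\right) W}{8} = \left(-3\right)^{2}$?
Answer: $-26332$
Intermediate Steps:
$T{\left(w \right)} = -1$ ($T{\left(w \right)} = \frac{1}{2} \left(-2\right) = -1$)
$W = -72$ ($W = - 8 \left(-3\right)^{2} = \left(-8\right) 9 = -72$)
$u{\left(G \right)} = -1 + 6 G$
$P{\left(D \right)} = -7$ ($P{\left(D \right)} = -1 + 6 \left(-1\right) = -1 - 6 = -7$)
$g{\left(O \right)} = \left(-72 + O\right) \left(-12 + O\right)$ ($g{\left(O \right)} = \left(O - 12\right) \left(O - 72\right) = \left(-12 + O\right) \left(-72 + O\right) = \left(-72 + O\right) \left(-12 + O\right)$)
$\left(234 + P{\left(1 \right)}\right) g{\left(14 \right)} = \left(234 - 7\right) \left(864 + 14^{2} - 1176\right) = 227 \left(864 + 196 - 1176\right) = 227 \left(-116\right) = -26332$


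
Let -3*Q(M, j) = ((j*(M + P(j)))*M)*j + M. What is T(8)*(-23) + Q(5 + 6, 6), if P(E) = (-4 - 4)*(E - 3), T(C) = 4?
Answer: 4861/3 ≈ 1620.3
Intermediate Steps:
P(E) = 24 - 8*E (P(E) = -8*(-3 + E) = 24 - 8*E)
Q(M, j) = -M/3 - M*j²*(24 + M - 8*j)/3 (Q(M, j) = -(((j*(M + (24 - 8*j)))*M)*j + M)/3 = -(((j*(24 + M - 8*j))*M)*j + M)/3 = -((M*j*(24 + M - 8*j))*j + M)/3 = -(M*j²*(24 + M - 8*j) + M)/3 = -(M + M*j²*(24 + M - 8*j))/3 = -M/3 - M*j²*(24 + M - 8*j)/3)
T(8)*(-23) + Q(5 + 6, 6) = 4*(-23) - (5 + 6)*(1 + (5 + 6)*6² - 8*6²*(-3 + 6))/3 = -92 - ⅓*11*(1 + 11*36 - 8*36*3) = -92 - ⅓*11*(1 + 396 - 864) = -92 - ⅓*11*(-467) = -92 + 5137/3 = 4861/3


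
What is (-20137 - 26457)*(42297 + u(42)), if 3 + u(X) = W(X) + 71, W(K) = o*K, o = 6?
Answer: -1985696498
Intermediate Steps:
W(K) = 6*K
u(X) = 68 + 6*X (u(X) = -3 + (6*X + 71) = -3 + (71 + 6*X) = 68 + 6*X)
(-20137 - 26457)*(42297 + u(42)) = (-20137 - 26457)*(42297 + (68 + 6*42)) = -46594*(42297 + (68 + 252)) = -46594*(42297 + 320) = -46594*42617 = -1985696498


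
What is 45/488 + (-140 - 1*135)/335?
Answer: -23825/32696 ≈ -0.72868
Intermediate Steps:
45/488 + (-140 - 1*135)/335 = 45*(1/488) + (-140 - 135)*(1/335) = 45/488 - 275*1/335 = 45/488 - 55/67 = -23825/32696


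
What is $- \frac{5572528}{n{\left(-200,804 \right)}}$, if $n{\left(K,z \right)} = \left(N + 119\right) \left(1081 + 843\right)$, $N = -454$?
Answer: $\frac{107164}{12395} \approx 8.6457$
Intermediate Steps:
$n{\left(K,z \right)} = -644540$ ($n{\left(K,z \right)} = \left(-454 + 119\right) \left(1081 + 843\right) = \left(-335\right) 1924 = -644540$)
$- \frac{5572528}{n{\left(-200,804 \right)}} = - \frac{5572528}{-644540} = - \frac{5572528 \left(-1\right)}{644540} = \left(-1\right) \left(- \frac{107164}{12395}\right) = \frac{107164}{12395}$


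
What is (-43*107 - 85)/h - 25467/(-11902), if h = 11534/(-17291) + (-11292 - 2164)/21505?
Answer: 10375477249022091/2860683584066 ≈ 3626.9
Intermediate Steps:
h = -480706366/371842955 (h = 11534*(-1/17291) - 13456*1/21505 = -11534/17291 - 13456/21505 = -480706366/371842955 ≈ -1.2928)
(-43*107 - 85)/h - 25467/(-11902) = (-43*107 - 85)/(-480706366/371842955) - 25467/(-11902) = (-4601 - 85)*(-371842955/480706366) - 25467*(-1/11902) = -4686*(-371842955/480706366) + 25467/11902 = 871228043565/240353183 + 25467/11902 = 10375477249022091/2860683584066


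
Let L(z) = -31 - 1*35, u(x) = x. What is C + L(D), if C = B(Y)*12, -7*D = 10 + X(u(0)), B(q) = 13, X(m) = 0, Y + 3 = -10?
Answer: 90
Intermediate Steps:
Y = -13 (Y = -3 - 10 = -13)
D = -10/7 (D = -(10 + 0)/7 = -⅐*10 = -10/7 ≈ -1.4286)
L(z) = -66 (L(z) = -31 - 35 = -66)
C = 156 (C = 13*12 = 156)
C + L(D) = 156 - 66 = 90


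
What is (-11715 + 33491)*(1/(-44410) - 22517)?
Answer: -10887781924248/22205 ≈ -4.9033e+8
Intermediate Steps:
(-11715 + 33491)*(1/(-44410) - 22517) = 21776*(-1/44410 - 22517) = 21776*(-999979971/44410) = -10887781924248/22205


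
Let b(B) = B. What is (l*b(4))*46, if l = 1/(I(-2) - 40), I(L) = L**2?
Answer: -46/9 ≈ -5.1111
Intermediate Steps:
l = -1/36 (l = 1/((-2)**2 - 40) = 1/(4 - 40) = 1/(-36) = -1/36 ≈ -0.027778)
(l*b(4))*46 = -1/36*4*46 = -1/9*46 = -46/9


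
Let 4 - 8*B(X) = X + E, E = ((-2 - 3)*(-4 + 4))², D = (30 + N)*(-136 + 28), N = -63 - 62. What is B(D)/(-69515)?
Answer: 1282/69515 ≈ 0.018442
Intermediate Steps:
N = -125
D = 10260 (D = (30 - 125)*(-136 + 28) = -95*(-108) = 10260)
E = 0 (E = (-5*0)² = 0² = 0)
B(X) = ½ - X/8 (B(X) = ½ - (X + 0)/8 = ½ - X/8)
B(D)/(-69515) = (½ - ⅛*10260)/(-69515) = (½ - 2565/2)*(-1/69515) = -1282*(-1/69515) = 1282/69515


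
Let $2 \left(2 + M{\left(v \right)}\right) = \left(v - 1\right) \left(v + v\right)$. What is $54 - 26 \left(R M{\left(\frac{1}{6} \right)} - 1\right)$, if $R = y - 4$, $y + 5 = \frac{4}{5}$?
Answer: $- \frac{33841}{90} \approx -376.01$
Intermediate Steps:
$y = - \frac{21}{5}$ ($y = -5 + \frac{4}{5} = - \frac{21}{5} \approx -4.2$)
$M{\left(v \right)} = -2 + v \left(-1 + v\right)$ ($M{\left(v \right)} = -2 + \frac{\left(v - 1\right) \left(v + v\right)}{2} = -2 + \frac{\left(-1 + v\right) 2 v}{2} = -2 + \frac{2 v \left(-1 + v\right)}{2} = -2 + v \left(-1 + v\right)$)
$R = - \frac{41}{5}$ ($R = - \frac{21}{5} - 4 = - \frac{41}{5} \approx -8.2$)
$54 - 26 \left(R M{\left(\frac{1}{6} \right)} - 1\right) = 54 - 26 \left(- \frac{41 \left(-2 + \left(\frac{1}{6}\right)^{2} - \frac{1}{6}\right)}{5} - 1\right) = 54 - 26 \left(- \frac{41 \left(-2 + \frac{1}{36} - \frac{1}{6}\right)}{5} - 1\right) = 54 - 26 \left(\left(- \frac{41}{5}\right) \left(- \frac{77}{36}\right) - 1\right) = 54 - 26 \left(\frac{3157}{180} - 1\right) = 54 - \frac{38701}{90} = - \frac{33841}{90}$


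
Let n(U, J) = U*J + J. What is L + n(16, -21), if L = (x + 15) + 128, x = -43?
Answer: -257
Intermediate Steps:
L = 100 (L = (-43 + 15) + 128 = -28 + 128 = 100)
n(U, J) = J + J*U (n(U, J) = J*U + J = J + J*U)
L + n(16, -21) = 100 - 21*(1 + 16) = 100 - 21*17 = 100 - 357 = -257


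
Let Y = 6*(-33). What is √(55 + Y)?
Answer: I*√143 ≈ 11.958*I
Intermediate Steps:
Y = -198
√(55 + Y) = √(55 - 198) = √(-143) = I*√143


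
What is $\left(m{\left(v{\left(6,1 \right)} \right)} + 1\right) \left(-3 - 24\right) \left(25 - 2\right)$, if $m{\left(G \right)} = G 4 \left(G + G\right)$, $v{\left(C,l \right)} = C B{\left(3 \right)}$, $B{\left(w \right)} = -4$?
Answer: $-2862189$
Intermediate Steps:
$v{\left(C,l \right)} = - 4 C$ ($v{\left(C,l \right)} = C \left(-4\right) = - 4 C$)
$m{\left(G \right)} = 8 G^{2}$ ($m{\left(G \right)} = 4 G 2 G = 8 G^{2}$)
$\left(m{\left(v{\left(6,1 \right)} \right)} + 1\right) \left(-3 - 24\right) \left(25 - 2\right) = \left(8 \left(\left(-4\right) 6\right)^{2} + 1\right) \left(-3 - 24\right) \left(25 - 2\right) = \left(8 \left(-24\right)^{2} + 1\right) \left(-27\right) 23 = \left(8 \cdot 576 + 1\right) \left(-27\right) 23 = \left(4608 + 1\right) \left(-27\right) 23 = 4609 \left(-27\right) 23 = \left(-124443\right) 23 = -2862189$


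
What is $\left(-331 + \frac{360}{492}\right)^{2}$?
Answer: $\frac{183358681}{1681} \approx 1.0908 \cdot 10^{5}$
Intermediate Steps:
$\left(-331 + \frac{360}{492}\right)^{2} = \left(-331 + 360 \cdot \frac{1}{492}\right)^{2} = \left(-331 + \frac{30}{41}\right)^{2} = \left(- \frac{13541}{41}\right)^{2} = \frac{183358681}{1681}$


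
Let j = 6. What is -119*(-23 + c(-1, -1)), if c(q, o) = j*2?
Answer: 1309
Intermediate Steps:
c(q, o) = 12 (c(q, o) = 6*2 = 12)
-119*(-23 + c(-1, -1)) = -119*(-23 + 12) = -119*(-11) = 1309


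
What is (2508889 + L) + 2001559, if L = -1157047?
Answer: 3353401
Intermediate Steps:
(2508889 + L) + 2001559 = (2508889 - 1157047) + 2001559 = 1351842 + 2001559 = 3353401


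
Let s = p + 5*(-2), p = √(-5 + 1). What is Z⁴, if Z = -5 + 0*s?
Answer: 625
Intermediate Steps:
p = 2*I (p = √(-4) = 2*I ≈ 2.0*I)
s = -10 + 2*I (s = 2*I + 5*(-2) = 2*I - 10 = -10 + 2*I ≈ -10.0 + 2.0*I)
Z = -5 (Z = -5 + 0*(-10 + 2*I) = -5 + 0 = -5)
Z⁴ = (-5)⁴ = 625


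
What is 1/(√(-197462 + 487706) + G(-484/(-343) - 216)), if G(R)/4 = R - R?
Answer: √201/7638 ≈ 0.0018562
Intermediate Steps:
G(R) = 0 (G(R) = 4*(R - R) = 4*0 = 0)
1/(√(-197462 + 487706) + G(-484/(-343) - 216)) = 1/(√(-197462 + 487706) + 0) = 1/(√290244 + 0) = 1/(38*√201 + 0) = 1/(38*√201) = √201/7638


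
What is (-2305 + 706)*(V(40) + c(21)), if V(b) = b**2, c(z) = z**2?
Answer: -3263559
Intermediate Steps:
(-2305 + 706)*(V(40) + c(21)) = (-2305 + 706)*(40**2 + 21**2) = -1599*(1600 + 441) = -1599*2041 = -3263559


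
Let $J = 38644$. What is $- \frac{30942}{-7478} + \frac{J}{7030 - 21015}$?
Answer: $\frac{71872019}{52289915} \approx 1.3745$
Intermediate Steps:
$- \frac{30942}{-7478} + \frac{J}{7030 - 21015} = - \frac{30942}{-7478} + \frac{38644}{7030 - 21015} = \left(-30942\right) \left(- \frac{1}{7478}\right) + \frac{38644}{7030 - 21015} = \frac{15471}{3739} + \frac{38644}{-13985} = \frac{15471}{3739} + 38644 \left(- \frac{1}{13985}\right) = \frac{15471}{3739} - \frac{38644}{13985} = \frac{71872019}{52289915}$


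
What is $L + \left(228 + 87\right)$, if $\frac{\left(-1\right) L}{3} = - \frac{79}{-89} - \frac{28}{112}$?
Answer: $\frac{111459}{356} \approx 313.09$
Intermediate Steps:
$L = - \frac{681}{356}$ ($L = - 3 \left(- \frac{79}{-89} - \frac{28}{112}\right) = - 3 \left(\left(-79\right) \left(- \frac{1}{89}\right) - \frac{1}{4}\right) = - 3 \left(\frac{79}{89} - \frac{1}{4}\right) = \left(-3\right) \frac{227}{356} = - \frac{681}{356} \approx -1.9129$)
$L + \left(228 + 87\right) = - \frac{681}{356} + \left(228 + 87\right) = - \frac{681}{356} + 315 = \frac{111459}{356}$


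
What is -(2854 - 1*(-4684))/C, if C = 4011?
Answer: -7538/4011 ≈ -1.8793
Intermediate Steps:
-(2854 - 1*(-4684))/C = -(2854 - 1*(-4684))/4011 = -(2854 + 4684)/4011 = -7538/4011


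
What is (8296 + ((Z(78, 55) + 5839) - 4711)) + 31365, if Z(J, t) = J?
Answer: 40867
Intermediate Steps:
(8296 + ((Z(78, 55) + 5839) - 4711)) + 31365 = (8296 + ((78 + 5839) - 4711)) + 31365 = (8296 + (5917 - 4711)) + 31365 = (8296 + 1206) + 31365 = 9502 + 31365 = 40867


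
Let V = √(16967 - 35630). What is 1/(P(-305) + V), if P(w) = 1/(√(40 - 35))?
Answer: 5/(√5 + 5*I*√18663) ≈ 2.3962e-5 - 0.0073199*I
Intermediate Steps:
V = I*√18663 (V = √(-18663) = I*√18663 ≈ 136.61*I)
P(w) = √5/5 (P(w) = 1/(√5) = √5/5)
1/(P(-305) + V) = 1/(√5/5 + I*√18663)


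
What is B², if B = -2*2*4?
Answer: 256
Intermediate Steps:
B = -16 (B = -4*4 = -16)
B² = (-16)² = 256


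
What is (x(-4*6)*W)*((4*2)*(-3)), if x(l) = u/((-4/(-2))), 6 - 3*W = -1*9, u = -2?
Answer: 120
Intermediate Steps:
W = 5 (W = 2 - (-1)*9/3 = 2 - ⅓*(-9) = 2 + 3 = 5)
x(l) = -1 (x(l) = -2/((-4/(-2))) = -2/((-4*(-½))) = -2/2 = -2*½ = -1)
(x(-4*6)*W)*((4*2)*(-3)) = (-1*5)*((4*2)*(-3)) = -40*(-3) = -5*(-24) = 120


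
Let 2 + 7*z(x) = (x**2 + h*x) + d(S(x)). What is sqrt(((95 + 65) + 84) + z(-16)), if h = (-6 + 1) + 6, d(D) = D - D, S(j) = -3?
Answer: sqrt(278) ≈ 16.673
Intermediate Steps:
d(D) = 0
h = 1 (h = -5 + 6 = 1)
z(x) = -2/7 + x/7 + x**2/7 (z(x) = -2/7 + ((x**2 + 1*x) + 0)/7 = -2/7 + ((x**2 + x) + 0)/7 = -2/7 + ((x + x**2) + 0)/7 = -2/7 + (x + x**2)/7 = -2/7 + (x/7 + x**2/7) = -2/7 + x/7 + x**2/7)
sqrt(((95 + 65) + 84) + z(-16)) = sqrt(((95 + 65) + 84) + (-2/7 + (1/7)*(-16) + (1/7)*(-16)**2)) = sqrt((160 + 84) + (-2/7 - 16/7 + (1/7)*256)) = sqrt(244 + (-2/7 - 16/7 + 256/7)) = sqrt(244 + 34) = sqrt(278)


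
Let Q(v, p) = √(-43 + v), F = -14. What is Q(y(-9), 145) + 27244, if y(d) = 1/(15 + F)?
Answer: 27244 + I*√42 ≈ 27244.0 + 6.4807*I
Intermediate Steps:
y(d) = 1 (y(d) = 1/(15 - 14) = 1/1 = 1)
Q(y(-9), 145) + 27244 = √(-43 + 1) + 27244 = √(-42) + 27244 = I*√42 + 27244 = 27244 + I*√42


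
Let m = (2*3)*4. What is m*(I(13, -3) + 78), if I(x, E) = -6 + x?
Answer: 2040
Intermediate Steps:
m = 24 (m = 6*4 = 24)
m*(I(13, -3) + 78) = 24*((-6 + 13) + 78) = 24*(7 + 78) = 24*85 = 2040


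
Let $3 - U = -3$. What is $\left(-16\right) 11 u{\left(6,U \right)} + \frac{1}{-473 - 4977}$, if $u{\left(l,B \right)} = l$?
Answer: $- \frac{5755201}{5450} \approx -1056.0$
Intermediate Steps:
$U = 6$ ($U = 3 - -3 = 3 + 3 = 6$)
$\left(-16\right) 11 u{\left(6,U \right)} + \frac{1}{-473 - 4977} = \left(-16\right) 11 \cdot 6 + \frac{1}{-473 - 4977} = \left(-176\right) 6 + \frac{1}{-5450} = -1056 - \frac{1}{5450} = - \frac{5755201}{5450}$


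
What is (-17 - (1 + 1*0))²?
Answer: 324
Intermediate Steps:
(-17 - (1 + 1*0))² = (-17 - (1 + 0))² = (-17 - 1*1)² = (-17 - 1)² = (-18)² = 324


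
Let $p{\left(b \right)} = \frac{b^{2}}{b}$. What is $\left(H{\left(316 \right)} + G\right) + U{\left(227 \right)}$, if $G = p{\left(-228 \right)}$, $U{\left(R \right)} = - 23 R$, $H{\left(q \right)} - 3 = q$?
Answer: $-5130$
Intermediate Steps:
$H{\left(q \right)} = 3 + q$
$p{\left(b \right)} = b$
$G = -228$
$\left(H{\left(316 \right)} + G\right) + U{\left(227 \right)} = \left(\left(3 + 316\right) - 228\right) - 5221 = \left(319 - 228\right) - 5221 = 91 - 5221 = -5130$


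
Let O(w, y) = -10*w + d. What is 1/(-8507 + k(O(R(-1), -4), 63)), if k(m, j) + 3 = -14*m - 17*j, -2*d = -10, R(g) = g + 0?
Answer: -1/9791 ≈ -0.00010213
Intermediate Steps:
R(g) = g
d = 5 (d = -1/2*(-10) = 5)
O(w, y) = 5 - 10*w (O(w, y) = -10*w + 5 = 5 - 10*w)
k(m, j) = -3 - 17*j - 14*m (k(m, j) = -3 + (-14*m - 17*j) = -3 + (-17*j - 14*m) = -3 - 17*j - 14*m)
1/(-8507 + k(O(R(-1), -4), 63)) = 1/(-8507 + (-3 - 17*63 - 14*(5 - 10*(-1)))) = 1/(-8507 + (-3 - 1071 - 14*(5 + 10))) = 1/(-8507 + (-3 - 1071 - 14*15)) = 1/(-8507 + (-3 - 1071 - 210)) = 1/(-8507 - 1284) = 1/(-9791) = -1/9791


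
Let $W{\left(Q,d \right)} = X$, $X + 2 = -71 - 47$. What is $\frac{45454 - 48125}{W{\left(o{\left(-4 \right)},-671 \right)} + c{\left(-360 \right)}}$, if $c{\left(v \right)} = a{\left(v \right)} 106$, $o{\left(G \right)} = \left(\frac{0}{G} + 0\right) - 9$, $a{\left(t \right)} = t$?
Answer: $\frac{2671}{38280} \approx 0.069775$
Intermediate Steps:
$X = -120$ ($X = -2 - 118 = -120$)
$o{\left(G \right)} = -9$ ($o{\left(G \right)} = \left(0 + 0\right) - 9 = 0 - 9 = -9$)
$c{\left(v \right)} = 106 v$ ($c{\left(v \right)} = v 106 = 106 v$)
$W{\left(Q,d \right)} = -120$
$\frac{45454 - 48125}{W{\left(o{\left(-4 \right)},-671 \right)} + c{\left(-360 \right)}} = \frac{45454 - 48125}{-120 + 106 \left(-360\right)} = \frac{45454 - 48125}{-120 - 38160} = - \frac{2671}{-38280} = \left(-2671\right) \left(- \frac{1}{38280}\right) = \frac{2671}{38280}$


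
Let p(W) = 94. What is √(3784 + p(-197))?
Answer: √3878 ≈ 62.274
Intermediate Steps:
√(3784 + p(-197)) = √(3784 + 94) = √3878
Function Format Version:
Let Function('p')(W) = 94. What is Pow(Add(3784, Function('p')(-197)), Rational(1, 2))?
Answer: Pow(3878, Rational(1, 2)) ≈ 62.274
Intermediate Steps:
Pow(Add(3784, Function('p')(-197)), Rational(1, 2)) = Pow(Add(3784, 94), Rational(1, 2)) = Pow(3878, Rational(1, 2))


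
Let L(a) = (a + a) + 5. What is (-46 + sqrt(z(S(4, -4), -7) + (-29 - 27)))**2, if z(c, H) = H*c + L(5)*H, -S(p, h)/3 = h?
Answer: 1871 - 644*I*sqrt(5) ≈ 1871.0 - 1440.0*I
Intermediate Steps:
S(p, h) = -3*h
L(a) = 5 + 2*a (L(a) = 2*a + 5 = 5 + 2*a)
z(c, H) = 15*H + H*c (z(c, H) = H*c + (5 + 2*5)*H = H*c + (5 + 10)*H = H*c + 15*H = 15*H + H*c)
(-46 + sqrt(z(S(4, -4), -7) + (-29 - 27)))**2 = (-46 + sqrt(-7*(15 - 3*(-4)) + (-29 - 27)))**2 = (-46 + sqrt(-7*(15 + 12) - 56))**2 = (-46 + sqrt(-7*27 - 56))**2 = (-46 + sqrt(-189 - 56))**2 = (-46 + sqrt(-245))**2 = (-46 + 7*I*sqrt(5))**2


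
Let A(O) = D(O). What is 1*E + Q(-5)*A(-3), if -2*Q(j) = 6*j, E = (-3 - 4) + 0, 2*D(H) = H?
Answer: -59/2 ≈ -29.500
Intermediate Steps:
D(H) = H/2
E = -7 (E = -7 + 0 = -7)
A(O) = O/2
Q(j) = -3*j
1*E + Q(-5)*A(-3) = 1*(-7) + (-3*(-5))*((½)*(-3)) = -7 + 15*(-3/2) = -7 - 45/2 = -59/2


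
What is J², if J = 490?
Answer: 240100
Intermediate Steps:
J² = 490² = 240100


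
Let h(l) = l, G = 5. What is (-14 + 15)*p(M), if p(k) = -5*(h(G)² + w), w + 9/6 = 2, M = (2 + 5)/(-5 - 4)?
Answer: -255/2 ≈ -127.50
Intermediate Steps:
M = -7/9 (M = 7/(-9) = 7*(-⅑) = -7/9 ≈ -0.77778)
w = ½ (w = -3/2 + 2 = ½ ≈ 0.50000)
p(k) = -255/2 (p(k) = -5*(5² + ½) = -5*(25 + ½) = -5*51/2 = -255/2)
(-14 + 15)*p(M) = (-14 + 15)*(-255/2) = 1*(-255/2) = -255/2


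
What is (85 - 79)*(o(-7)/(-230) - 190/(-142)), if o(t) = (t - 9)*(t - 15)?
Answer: -9426/8165 ≈ -1.1544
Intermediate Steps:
o(t) = (-15 + t)*(-9 + t) (o(t) = (-9 + t)*(-15 + t) = (-15 + t)*(-9 + t))
(85 - 79)*(o(-7)/(-230) - 190/(-142)) = (85 - 79)*((135 + (-7)² - 24*(-7))/(-230) - 190/(-142)) = 6*((135 + 49 + 168)*(-1/230) - 190*(-1/142)) = 6*(352*(-1/230) + 95/71) = 6*(-176/115 + 95/71) = 6*(-1571/8165) = -9426/8165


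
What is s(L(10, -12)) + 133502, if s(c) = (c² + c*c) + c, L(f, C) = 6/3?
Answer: 133512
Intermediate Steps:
L(f, C) = 2 (L(f, C) = 6*(⅓) = 2)
s(c) = c + 2*c² (s(c) = (c² + c²) + c = 2*c² + c = c + 2*c²)
s(L(10, -12)) + 133502 = 2*(1 + 2*2) + 133502 = 2*(1 + 4) + 133502 = 2*5 + 133502 = 10 + 133502 = 133512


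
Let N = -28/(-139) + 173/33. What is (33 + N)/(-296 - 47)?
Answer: -176342/1573341 ≈ -0.11208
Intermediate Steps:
N = 24971/4587 (N = -28*(-1/139) + 173*(1/33) = 28/139 + 173/33 = 24971/4587 ≈ 5.4439)
(33 + N)/(-296 - 47) = (33 + 24971/4587)/(-296 - 47) = (176342/4587)/(-343) = (176342/4587)*(-1/343) = -176342/1573341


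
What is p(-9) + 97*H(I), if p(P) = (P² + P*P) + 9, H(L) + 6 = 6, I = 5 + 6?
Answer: 171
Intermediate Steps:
I = 11
H(L) = 0 (H(L) = -6 + 6 = 0)
p(P) = 9 + 2*P² (p(P) = (P² + P²) + 9 = 2*P² + 9 = 9 + 2*P²)
p(-9) + 97*H(I) = (9 + 2*(-9)²) + 97*0 = (9 + 2*81) + 0 = (9 + 162) + 0 = 171 + 0 = 171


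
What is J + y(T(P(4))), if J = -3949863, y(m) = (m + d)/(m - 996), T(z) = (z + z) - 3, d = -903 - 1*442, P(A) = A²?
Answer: -3819516205/967 ≈ -3.9499e+6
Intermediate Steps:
d = -1345 (d = -903 - 442 = -1345)
T(z) = -3 + 2*z (T(z) = 2*z - 3 = -3 + 2*z)
y(m) = (-1345 + m)/(-996 + m) (y(m) = (m - 1345)/(m - 996) = (-1345 + m)/(-996 + m))
J + y(T(P(4))) = -3949863 + (-1345 + (-3 + 2*4²))/(-996 + (-3 + 2*4²)) = -3949863 + (-1345 + (-3 + 2*16))/(-996 + (-3 + 2*16)) = -3949863 + (-1345 + (-3 + 32))/(-996 + (-3 + 32)) = -3949863 + (-1345 + 29)/(-996 + 29) = -3949863 - 1316/(-967) = -3949863 - 1/967*(-1316) = -3949863 + 1316/967 = -3819516205/967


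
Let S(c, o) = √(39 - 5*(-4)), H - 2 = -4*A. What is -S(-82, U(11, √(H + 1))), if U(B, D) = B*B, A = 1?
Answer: -√59 ≈ -7.6811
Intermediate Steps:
H = -2 (H = 2 - 4*1 = 2 - 4 = -2)
U(B, D) = B²
S(c, o) = √59 (S(c, o) = √(39 + 20) = √59)
-S(-82, U(11, √(H + 1))) = -√59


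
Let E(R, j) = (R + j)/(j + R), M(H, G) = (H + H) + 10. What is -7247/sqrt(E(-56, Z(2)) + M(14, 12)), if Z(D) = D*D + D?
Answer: -7247*sqrt(39)/39 ≈ -1160.4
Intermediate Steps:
Z(D) = D + D**2 (Z(D) = D**2 + D = D + D**2)
M(H, G) = 10 + 2*H (M(H, G) = 2*H + 10 = 10 + 2*H)
E(R, j) = 1 (E(R, j) = (R + j)/(R + j) = 1)
-7247/sqrt(E(-56, Z(2)) + M(14, 12)) = -7247/sqrt(1 + (10 + 2*14)) = -7247/sqrt(1 + (10 + 28)) = -7247/sqrt(1 + 38) = -7247*sqrt(39)/39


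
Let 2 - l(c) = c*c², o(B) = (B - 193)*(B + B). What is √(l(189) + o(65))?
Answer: I*√6767907 ≈ 2601.5*I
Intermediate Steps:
o(B) = 2*B*(-193 + B) (o(B) = (-193 + B)*(2*B) = 2*B*(-193 + B))
l(c) = 2 - c³ (l(c) = 2 - c*c² = 2 - c³)
√(l(189) + o(65)) = √((2 - 1*189³) + 2*65*(-193 + 65)) = √((2 - 1*6751269) + 2*65*(-128)) = √((2 - 6751269) - 16640) = √(-6751267 - 16640) = √(-6767907) = I*√6767907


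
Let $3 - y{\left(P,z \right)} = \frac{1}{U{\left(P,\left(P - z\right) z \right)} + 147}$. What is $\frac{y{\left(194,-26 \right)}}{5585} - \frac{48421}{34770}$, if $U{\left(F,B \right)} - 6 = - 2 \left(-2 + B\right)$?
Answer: $- \frac{626996392769}{450405329730} \approx -1.3921$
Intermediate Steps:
$U{\left(F,B \right)} = 10 - 2 B$ ($U{\left(F,B \right)} = 6 - 2 \left(-2 + B\right) = 6 - \left(-4 + 2 B\right) = 10 - 2 B$)
$y{\left(P,z \right)} = 3 - \frac{1}{157 - 2 z \left(P - z\right)}$ ($y{\left(P,z \right)} = 3 - \frac{1}{\left(10 - 2 \left(P - z\right) z\right) + 147} = 3 - \frac{1}{\left(10 - 2 z \left(P - z\right)\right) + 147} = 3 - \frac{1}{157 - 2 z \left(P - z\right)}$)
$\frac{y{\left(194,-26 \right)}}{5585} - \frac{48421}{34770} = \frac{2 \frac{1}{-157 + 2 \left(-26\right) \left(194 - -26\right)} \left(-235 + 3 \left(-26\right) \left(194 - -26\right)\right)}{5585} - \frac{48421}{34770} = \frac{2 \left(-235 + 3 \left(-26\right) \left(194 + 26\right)\right)}{-157 + 2 \left(-26\right) \left(194 + 26\right)} \frac{1}{5585} - \frac{48421}{34770} = \frac{2 \left(-235 + 3 \left(-26\right) 220\right)}{-157 + 2 \left(-26\right) 220} \cdot \frac{1}{5585} - \frac{48421}{34770} = \frac{2 \left(-235 - 17160\right)}{-157 - 11440} \cdot \frac{1}{5585} - \frac{48421}{34770} = 2 \frac{1}{-11597} \left(-17395\right) \frac{1}{5585} - \frac{48421}{34770} = 2 \left(- \frac{1}{11597}\right) \left(-17395\right) \frac{1}{5585} - \frac{48421}{34770} = \frac{34790}{11597} \cdot \frac{1}{5585} - \frac{48421}{34770} = \frac{6958}{12953849} - \frac{48421}{34770} = - \frac{626996392769}{450405329730}$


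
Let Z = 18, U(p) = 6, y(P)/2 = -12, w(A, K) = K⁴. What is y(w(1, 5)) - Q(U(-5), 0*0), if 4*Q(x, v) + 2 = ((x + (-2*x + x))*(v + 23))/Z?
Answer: -47/2 ≈ -23.500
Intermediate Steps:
y(P) = -24 (y(P) = 2*(-12) = -24)
Q(x, v) = -½ (Q(x, v) = -½ + (((x + (-2*x + x))*(v + 23))/18)/4 = -½ + (((x - x)*(23 + v))*(1/18))/4 = -½ + ((0*(23 + v))*(1/18))/4 = -½ + (0*(1/18))/4 = -½ + (¼)*0 = -½ + 0 = -½)
y(w(1, 5)) - Q(U(-5), 0*0) = -24 - 1*(-½) = -24 + ½ = -47/2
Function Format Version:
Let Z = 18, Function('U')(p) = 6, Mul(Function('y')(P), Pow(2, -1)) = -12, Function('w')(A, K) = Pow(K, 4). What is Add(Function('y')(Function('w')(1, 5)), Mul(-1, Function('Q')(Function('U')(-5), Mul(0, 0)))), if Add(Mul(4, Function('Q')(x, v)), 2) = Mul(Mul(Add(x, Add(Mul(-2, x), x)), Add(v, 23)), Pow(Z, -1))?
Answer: Rational(-47, 2) ≈ -23.500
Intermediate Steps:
Function('y')(P) = -24 (Function('y')(P) = Mul(2, -12) = -24)
Function('Q')(x, v) = Rational(-1, 2) (Function('Q')(x, v) = Add(Rational(-1, 2), Mul(Rational(1, 4), Mul(Mul(Add(x, Add(Mul(-2, x), x)), Add(v, 23)), Pow(18, -1)))) = Add(Rational(-1, 2), Mul(Rational(1, 4), Mul(Mul(Add(x, Mul(-1, x)), Add(23, v)), Rational(1, 18)))) = Add(Rational(-1, 2), Mul(Rational(1, 4), Mul(Mul(0, Add(23, v)), Rational(1, 18)))) = Add(Rational(-1, 2), Mul(Rational(1, 4), Mul(0, Rational(1, 18)))) = Add(Rational(-1, 2), Mul(Rational(1, 4), 0)) = Add(Rational(-1, 2), 0) = Rational(-1, 2))
Add(Function('y')(Function('w')(1, 5)), Mul(-1, Function('Q')(Function('U')(-5), Mul(0, 0)))) = Add(-24, Mul(-1, Rational(-1, 2))) = Add(-24, Rational(1, 2)) = Rational(-47, 2)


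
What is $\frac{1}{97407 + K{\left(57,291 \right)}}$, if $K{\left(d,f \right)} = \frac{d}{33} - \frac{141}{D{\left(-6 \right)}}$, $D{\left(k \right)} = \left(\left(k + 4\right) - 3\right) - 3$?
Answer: $\frac{88}{8573519} \approx 1.0264 \cdot 10^{-5}$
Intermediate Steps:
$D{\left(k \right)} = -2 + k$ ($D{\left(k \right)} = \left(\left(4 + k\right) - 3\right) - 3 = \left(1 + k\right) - 3 = -2 + k$)
$K{\left(d,f \right)} = \frac{141}{8} + \frac{d}{33}$ ($K{\left(d,f \right)} = \frac{d}{33} - \frac{141}{-2 - 6} = d \frac{1}{33} - \frac{141}{-8} = \frac{d}{33} - - \frac{141}{8} = \frac{d}{33} + \frac{141}{8} = \frac{141}{8} + \frac{d}{33}$)
$\frac{1}{97407 + K{\left(57,291 \right)}} = \frac{1}{97407 + \left(\frac{141}{8} + \frac{1}{33} \cdot 57\right)} = \frac{1}{97407 + \left(\frac{141}{8} + \frac{19}{11}\right)} = \frac{1}{97407 + \frac{1703}{88}} = \frac{1}{\frac{8573519}{88}} = \frac{88}{8573519}$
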